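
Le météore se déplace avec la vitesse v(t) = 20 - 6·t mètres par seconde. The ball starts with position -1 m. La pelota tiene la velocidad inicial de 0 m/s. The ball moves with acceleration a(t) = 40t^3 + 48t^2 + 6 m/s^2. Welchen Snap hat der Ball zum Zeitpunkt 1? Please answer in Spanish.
Debemos derivar nuestra ecuación de la aceleración a(t) = 40·t^3 + 48·t^2 + 6 2 veces. Derivando la aceleración, obtenemos la sacudida: j(t) = 120·t^2 + 96·t. La derivada de la sacudida da el snap: s(t) = 240·t + 96. Usando s(t) = 240·t + 96 y sustituyendo t = 1, encontramos s = 336.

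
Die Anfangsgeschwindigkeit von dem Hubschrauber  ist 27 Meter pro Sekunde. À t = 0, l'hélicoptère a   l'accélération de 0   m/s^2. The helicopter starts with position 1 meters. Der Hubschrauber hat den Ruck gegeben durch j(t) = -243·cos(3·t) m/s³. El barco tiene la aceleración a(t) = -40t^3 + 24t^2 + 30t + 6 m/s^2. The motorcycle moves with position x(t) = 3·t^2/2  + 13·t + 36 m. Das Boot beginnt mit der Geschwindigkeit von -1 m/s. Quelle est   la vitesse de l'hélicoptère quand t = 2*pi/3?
Nous devons trouver la primitive de notre équation du jerk j(t) = -243·cos(3·t) 2 fois. La primitive du jerk, avec a(0) = 0, donne l'accélération: a(t) = -81·sin(3·t). La primitive de l'accélération est la vitesse. En utilisant v(0) = 27, nous obtenons v(t) = 27·cos(3·t). De l'équation de la vitesse v(t) = 27·cos(3·t), nous substituons t = 2*pi/3 pour obtenir v = 27.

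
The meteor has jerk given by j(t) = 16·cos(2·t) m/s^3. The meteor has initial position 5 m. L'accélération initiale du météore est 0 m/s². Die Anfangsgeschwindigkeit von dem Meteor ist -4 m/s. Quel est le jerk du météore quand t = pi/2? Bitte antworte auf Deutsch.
Aus der Gleichung für den Ruck j(t) = 16·cos(2·t), setzen wir t = pi/2 ein und erhalten j = -16.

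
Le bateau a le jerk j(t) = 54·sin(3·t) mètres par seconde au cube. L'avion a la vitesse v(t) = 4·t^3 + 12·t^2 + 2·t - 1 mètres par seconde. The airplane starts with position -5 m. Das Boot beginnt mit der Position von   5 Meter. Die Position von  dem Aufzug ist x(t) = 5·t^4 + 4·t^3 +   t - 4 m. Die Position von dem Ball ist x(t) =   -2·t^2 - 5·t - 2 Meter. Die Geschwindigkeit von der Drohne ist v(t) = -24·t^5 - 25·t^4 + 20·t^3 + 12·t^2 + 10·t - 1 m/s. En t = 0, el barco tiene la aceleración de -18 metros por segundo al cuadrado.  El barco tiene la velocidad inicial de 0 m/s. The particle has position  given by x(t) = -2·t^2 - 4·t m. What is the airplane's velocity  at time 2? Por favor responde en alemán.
Mit v(t) = 4·t^3 + 12·t^2 + 2·t - 1 und Einsetzen von t = 2, finden wir v = 83.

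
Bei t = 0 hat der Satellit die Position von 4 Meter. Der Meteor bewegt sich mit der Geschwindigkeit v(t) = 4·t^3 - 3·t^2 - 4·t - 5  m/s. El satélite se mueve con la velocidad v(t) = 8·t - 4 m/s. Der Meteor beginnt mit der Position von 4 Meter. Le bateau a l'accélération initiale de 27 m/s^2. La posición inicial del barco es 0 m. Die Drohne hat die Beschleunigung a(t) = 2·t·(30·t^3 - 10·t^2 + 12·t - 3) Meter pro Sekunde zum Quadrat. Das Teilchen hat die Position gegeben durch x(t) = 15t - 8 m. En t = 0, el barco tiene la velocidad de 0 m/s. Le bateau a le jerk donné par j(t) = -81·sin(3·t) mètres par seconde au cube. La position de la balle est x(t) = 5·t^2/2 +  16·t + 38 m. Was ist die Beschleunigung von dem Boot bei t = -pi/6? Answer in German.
Wir müssen die Stammfunktion unserer Gleichung für den Ruck j(t) = -81·sin(3·t) 1-mal finden. Das Integral von dem Ruck, mit a(0) = 27, ergibt die Beschleunigung: a(t) = 27·cos(3·t). Wir haben die Beschleunigung a(t) = 27·cos(3·t). Durch Einsetzen von t = -pi/6: a(-pi/6) = 0.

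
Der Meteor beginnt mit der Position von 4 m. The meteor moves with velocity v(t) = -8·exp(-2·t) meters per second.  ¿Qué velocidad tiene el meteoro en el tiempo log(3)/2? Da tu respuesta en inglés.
Using v(t) = -8·exp(-2·t) and substituting t = log(3)/2, we find v = -8/3.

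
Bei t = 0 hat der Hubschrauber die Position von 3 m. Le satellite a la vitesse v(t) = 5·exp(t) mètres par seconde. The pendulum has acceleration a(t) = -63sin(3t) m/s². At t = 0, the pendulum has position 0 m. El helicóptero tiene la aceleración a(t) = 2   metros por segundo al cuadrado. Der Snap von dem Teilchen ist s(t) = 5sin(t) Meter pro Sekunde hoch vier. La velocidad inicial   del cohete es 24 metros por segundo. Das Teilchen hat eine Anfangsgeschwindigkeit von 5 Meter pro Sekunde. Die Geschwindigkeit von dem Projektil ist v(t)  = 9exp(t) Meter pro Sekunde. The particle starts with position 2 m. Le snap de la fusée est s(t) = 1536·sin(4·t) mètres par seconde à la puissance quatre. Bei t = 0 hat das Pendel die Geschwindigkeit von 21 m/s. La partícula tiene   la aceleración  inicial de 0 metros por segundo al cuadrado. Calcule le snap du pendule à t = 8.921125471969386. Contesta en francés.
En partant de l'accélération a(t) = -63·sin(3·t), nous prenons 2 dérivées. La dérivée de l'accélération donne le jerk: j(t) = -189·cos(3·t). La dérivée du jerk donne le snap: s(t) = 567·sin(3·t). De l'équation du snap s(t) = 567·sin(3·t), nous substituons t = 8.921125471969386 pour obtenir s = 565.985177475906.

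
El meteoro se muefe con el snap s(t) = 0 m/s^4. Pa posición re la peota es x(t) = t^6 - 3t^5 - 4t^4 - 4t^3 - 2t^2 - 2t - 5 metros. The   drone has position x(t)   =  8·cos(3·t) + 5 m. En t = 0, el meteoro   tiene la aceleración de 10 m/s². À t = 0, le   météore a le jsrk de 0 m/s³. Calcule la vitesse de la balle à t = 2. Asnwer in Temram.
Um dies zu lösen, müssen wir 1 Ableitung unserer Gleichung für die Position x(t) = t^6 - 3·t^5 - 4·t^4 - 4·t^3 - 2·t^2 - 2·t - 5 nehmen. Durch Ableiten von der Position erhalten wir die Geschwindigkeit: v(t) = 6·t^5 - 15·t^4 - 16·t^3 - 12·t^2 - 4·t - 2. Wir haben die Geschwindigkeit v(t) = 6·t^5 - 15·t^4 - 16·t^3 - 12·t^2 - 4·t - 2. Durch Einsetzen von t = 2: v(2) = -234.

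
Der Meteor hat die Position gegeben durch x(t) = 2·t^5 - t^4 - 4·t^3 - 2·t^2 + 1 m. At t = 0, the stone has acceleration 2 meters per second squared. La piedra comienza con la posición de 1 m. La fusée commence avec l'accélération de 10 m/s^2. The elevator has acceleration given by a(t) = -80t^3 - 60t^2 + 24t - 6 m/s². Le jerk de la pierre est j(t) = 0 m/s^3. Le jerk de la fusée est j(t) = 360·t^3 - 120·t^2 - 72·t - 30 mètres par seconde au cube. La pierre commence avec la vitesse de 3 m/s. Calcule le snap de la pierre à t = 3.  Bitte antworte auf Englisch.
We must differentiate our jerk equation j(t) = 0 1 time. Taking d/dt of j(t), we find s(t) = 0. From the given snap equation s(t) = 0, we substitute t = 3 to get s = 0.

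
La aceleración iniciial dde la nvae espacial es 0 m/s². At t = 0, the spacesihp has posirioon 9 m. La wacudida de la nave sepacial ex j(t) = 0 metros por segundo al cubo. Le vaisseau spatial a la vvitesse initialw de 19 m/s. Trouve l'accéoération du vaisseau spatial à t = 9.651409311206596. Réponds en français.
Nous devons intégrer notre équation du jerk j(t) = 0 1 fois. En intégrant le jerk et en utilisant la condition initiale a(0) = 0, nous obtenons a(t) = 0. Nous avons l'accélération a(t) = 0. En substituant t = 9.651409311206596: a(9.651409311206596) = 0.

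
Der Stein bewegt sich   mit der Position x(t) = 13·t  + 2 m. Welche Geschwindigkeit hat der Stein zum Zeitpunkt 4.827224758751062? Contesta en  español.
Para resolver esto, necesitamos tomar 1 derivada de nuestra ecuación de la posición x(t) = 13·t + 2. Derivando la posición, obtenemos la velocidad: v(t) = 13. Usando v(t) = 13 y sustituyendo t = 4.827224758751062, encontramos v = 13.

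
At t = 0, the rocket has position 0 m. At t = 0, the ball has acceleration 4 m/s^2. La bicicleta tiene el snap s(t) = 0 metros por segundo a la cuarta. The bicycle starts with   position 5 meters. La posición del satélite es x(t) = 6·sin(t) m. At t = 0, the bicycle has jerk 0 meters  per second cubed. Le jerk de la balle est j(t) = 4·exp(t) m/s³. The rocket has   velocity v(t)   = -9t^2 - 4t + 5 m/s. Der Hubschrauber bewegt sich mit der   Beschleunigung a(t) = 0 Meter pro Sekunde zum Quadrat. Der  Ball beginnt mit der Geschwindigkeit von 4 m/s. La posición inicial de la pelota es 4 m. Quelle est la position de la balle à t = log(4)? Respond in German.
Ausgehend von dem Ruck j(t) = 4·exp(t), nehmen wir 3 Stammfunktionen. Durch Integration von dem Ruck und Verwendung der Anfangsbedingung a(0) = 4, erhalten wir a(t) = 4·exp(t). Mit ∫a(t)dt und Anwendung von v(0) = 4, finden wir v(t) = 4·exp(t). Mit ∫v(t)dt und Anwendung von x(0) = 4, finden wir x(t) = 4·exp(t). Mit x(t) = 4·exp(t) und Einsetzen von t = log(4), finden wir x = 16.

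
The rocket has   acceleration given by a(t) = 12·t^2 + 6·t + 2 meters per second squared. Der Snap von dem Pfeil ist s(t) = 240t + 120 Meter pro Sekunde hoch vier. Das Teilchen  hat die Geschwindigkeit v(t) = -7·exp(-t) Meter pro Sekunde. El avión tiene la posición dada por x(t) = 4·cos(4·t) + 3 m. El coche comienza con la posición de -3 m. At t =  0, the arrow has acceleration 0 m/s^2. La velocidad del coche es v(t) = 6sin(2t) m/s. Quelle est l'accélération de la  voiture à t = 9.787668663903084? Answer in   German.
Um dies zu lösen, müssen wir 1 Ableitung unserer Gleichung für die Geschwindigkeit v(t) = 6·sin(2·t) nehmen. Durch Ableiten von der Geschwindigkeit erhalten wir die Beschleunigung: a(t) = 12·cos(2·t). Mit a(t) = 12·cos(2·t) und Einsetzen von t = 9.787668663903084, finden wir a = 8.97577218375105.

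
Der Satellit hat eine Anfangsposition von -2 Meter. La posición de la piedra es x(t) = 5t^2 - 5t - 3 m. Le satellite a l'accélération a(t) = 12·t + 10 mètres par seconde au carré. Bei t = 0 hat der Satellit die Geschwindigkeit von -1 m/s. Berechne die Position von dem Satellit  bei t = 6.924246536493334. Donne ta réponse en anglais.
To solve this, we need to take 2 antiderivatives of our acceleration equation a(t) = 12·t + 10. Integrating acceleration and using the initial condition v(0) = -1, we get v(t) = 6·t^2 + 10·t - 1. Integrating velocity and using the initial condition x(0) = -2, we get x(t) = 2·t^3 + 5·t^2 - t - 2. Using x(t) = 2·t^3 + 5·t^2 - t - 2 and substituting t = 6.924246536493334, we find x = 894.770336911326.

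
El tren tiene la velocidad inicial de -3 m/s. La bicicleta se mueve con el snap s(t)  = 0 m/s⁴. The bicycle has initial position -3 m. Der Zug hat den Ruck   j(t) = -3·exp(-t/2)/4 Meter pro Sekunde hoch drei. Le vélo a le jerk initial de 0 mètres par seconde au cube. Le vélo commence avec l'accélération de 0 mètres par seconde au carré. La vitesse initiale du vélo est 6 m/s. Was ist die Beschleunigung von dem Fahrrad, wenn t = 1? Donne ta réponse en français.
Nous devons intégrer notre équation du snap s(t) = 0 2 fois. La primitive du snap est le jerk. En utilisant j(0) = 0, nous obtenons j(t) = 0. L'intégrale du jerk, avec a(0) = 0, donne l'accélération: a(t) = 0. De l'équation de l'accélération a(t) = 0, nous substituons t = 1 pour obtenir a = 0.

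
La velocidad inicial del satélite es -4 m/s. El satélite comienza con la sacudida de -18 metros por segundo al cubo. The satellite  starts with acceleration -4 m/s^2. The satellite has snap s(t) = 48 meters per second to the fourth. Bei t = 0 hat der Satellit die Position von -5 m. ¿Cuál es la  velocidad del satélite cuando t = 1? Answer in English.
We must find the antiderivative of our snap equation s(t) = 48 3 times. Taking ∫s(t)dt and applying j(0) = -18, we find j(t) = 48·t - 18. Taking ∫j(t)dt and applying a(0) = -4, we find a(t) = 24·t^2 - 18·t - 4. The integral of acceleration, with v(0) = -4, gives velocity: v(t) = 8·t^3 - 9·t^2 - 4·t - 4. We have velocity v(t) = 8·t^3 - 9·t^2 - 4·t - 4. Substituting t = 1: v(1) = -9.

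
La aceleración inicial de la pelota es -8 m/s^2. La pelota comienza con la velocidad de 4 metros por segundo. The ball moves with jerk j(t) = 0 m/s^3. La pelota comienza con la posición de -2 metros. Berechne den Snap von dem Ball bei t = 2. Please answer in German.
Um dies zu lösen, müssen wir 1 Ableitung unserer Gleichung für den Ruck j(t) = 0 nehmen. Die Ableitung von dem Ruck ergibt den Snap: s(t) = 0. Aus der Gleichung für den Snap s(t) = 0, setzen wir t = 2 ein und erhalten s = 0.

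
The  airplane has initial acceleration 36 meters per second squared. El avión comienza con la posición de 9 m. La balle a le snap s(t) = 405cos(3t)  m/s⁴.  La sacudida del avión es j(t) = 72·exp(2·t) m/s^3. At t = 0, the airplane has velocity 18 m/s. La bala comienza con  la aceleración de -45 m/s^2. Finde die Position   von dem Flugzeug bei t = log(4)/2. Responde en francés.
En partant du jerk j(t) = 72·exp(2·t), nous prenons 3 intégrales. En prenant ∫j(t)dt et en appliquant a(0) = 36, nous trouvons a(t) = 36·exp(2·t). En prenant ∫a(t)dt et en appliquant v(0) = 18, nous trouvons v(t) = 18·exp(2·t). La primitive de la vitesse est la position. En utilisant x(0) = 9, nous obtenons x(t) = 9·exp(2·t). Nous avons la position x(t) = 9·exp(2·t). En substituant t = log(4)/2: x(log(4)/2) = 36.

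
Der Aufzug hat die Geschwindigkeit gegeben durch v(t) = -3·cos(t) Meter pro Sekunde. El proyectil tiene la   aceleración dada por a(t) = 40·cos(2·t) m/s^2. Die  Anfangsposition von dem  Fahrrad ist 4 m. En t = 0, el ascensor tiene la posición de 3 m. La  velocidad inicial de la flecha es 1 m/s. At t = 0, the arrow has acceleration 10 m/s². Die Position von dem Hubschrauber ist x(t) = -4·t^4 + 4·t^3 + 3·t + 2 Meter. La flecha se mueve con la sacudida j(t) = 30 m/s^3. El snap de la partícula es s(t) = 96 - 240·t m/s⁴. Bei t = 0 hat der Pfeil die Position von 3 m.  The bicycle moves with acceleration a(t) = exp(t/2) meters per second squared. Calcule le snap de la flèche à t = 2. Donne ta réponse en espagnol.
Debemos derivar nuestra ecuación de la sacudida j(t) = 30 1 vez. La derivada de la sacudida da el snap: s(t) = 0. Tenemos el snap s(t) = 0. Sustituyendo t = 2: s(2) = 0.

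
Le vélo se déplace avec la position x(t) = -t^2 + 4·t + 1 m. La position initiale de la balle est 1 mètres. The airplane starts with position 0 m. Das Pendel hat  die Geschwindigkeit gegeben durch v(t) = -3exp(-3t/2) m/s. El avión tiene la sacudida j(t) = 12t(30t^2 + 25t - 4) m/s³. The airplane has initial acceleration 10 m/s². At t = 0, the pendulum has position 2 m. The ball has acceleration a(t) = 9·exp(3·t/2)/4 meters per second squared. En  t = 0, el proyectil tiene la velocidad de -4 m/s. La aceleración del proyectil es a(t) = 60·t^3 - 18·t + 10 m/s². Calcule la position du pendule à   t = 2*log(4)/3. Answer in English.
Starting from velocity v(t) = -3·exp(-3·t/2), we take 1 antiderivative. Taking ∫v(t)dt and applying x(0) = 2, we find x(t) = 2·exp(-3·t/2). From the given position equation x(t) = 2·exp(-3·t/2), we substitute t = 2*log(4)/3 to get x = 1/2.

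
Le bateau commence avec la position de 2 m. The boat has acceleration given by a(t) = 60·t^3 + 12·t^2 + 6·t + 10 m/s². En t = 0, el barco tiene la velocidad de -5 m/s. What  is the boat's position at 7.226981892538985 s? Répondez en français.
Nous devons trouver la primitive de notre équation de l'accélération a(t) = 60·t^3 + 12·t^2 + 6·t + 10 2 fois. L'intégrale de l'accélération est la vitesse. En utilisant v(0) = -5, nous obtenons v(t) = 15·t^4 + 4·t^3 + 3·t^2 + 10·t - 5. L'intégrale de la vitesse, avec x(0) = 2, donne la position: x(t) = 3·t^5 + t^4 + t^3 + 5·t^2 - 5·t + 2. De l'équation de la position x(t) = 3·t^5 + t^4 + t^3 + 5·t^2 - 5·t + 2, nous substituons t = 7.226981892538985 pour obtenir x = 62475.7405531953.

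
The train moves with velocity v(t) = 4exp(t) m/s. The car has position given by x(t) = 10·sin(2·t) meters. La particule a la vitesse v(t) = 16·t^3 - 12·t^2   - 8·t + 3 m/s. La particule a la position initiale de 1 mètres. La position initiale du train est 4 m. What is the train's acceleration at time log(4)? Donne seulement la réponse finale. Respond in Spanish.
La respuesta es 16.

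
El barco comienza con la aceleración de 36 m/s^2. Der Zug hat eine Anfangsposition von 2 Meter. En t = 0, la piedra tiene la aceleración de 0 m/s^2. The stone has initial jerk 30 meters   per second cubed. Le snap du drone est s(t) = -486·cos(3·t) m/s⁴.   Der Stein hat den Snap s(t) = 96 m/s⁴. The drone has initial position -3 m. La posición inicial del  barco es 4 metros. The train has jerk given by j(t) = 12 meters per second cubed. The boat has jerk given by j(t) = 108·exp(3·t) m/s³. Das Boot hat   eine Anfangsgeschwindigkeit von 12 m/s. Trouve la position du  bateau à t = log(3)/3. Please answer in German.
Um dies zu lösen, müssen wir 3 Integrale unserer Gleichung für den Ruck j(t) = 108·exp(3·t) finden. Durch Integration von dem Ruck und Verwendung der Anfangsbedingung a(0) = 36, erhalten wir a(t) = 36·exp(3·t). Das Integral von der Beschleunigung, mit v(0) = 12, ergibt die Geschwindigkeit: v(t) = 12·exp(3·t). Mit ∫v(t)dt und Anwendung von x(0) = 4, finden wir x(t) = 4·exp(3·t). Mit x(t) = 4·exp(3·t) und Einsetzen von t = log(3)/3, finden wir x = 12.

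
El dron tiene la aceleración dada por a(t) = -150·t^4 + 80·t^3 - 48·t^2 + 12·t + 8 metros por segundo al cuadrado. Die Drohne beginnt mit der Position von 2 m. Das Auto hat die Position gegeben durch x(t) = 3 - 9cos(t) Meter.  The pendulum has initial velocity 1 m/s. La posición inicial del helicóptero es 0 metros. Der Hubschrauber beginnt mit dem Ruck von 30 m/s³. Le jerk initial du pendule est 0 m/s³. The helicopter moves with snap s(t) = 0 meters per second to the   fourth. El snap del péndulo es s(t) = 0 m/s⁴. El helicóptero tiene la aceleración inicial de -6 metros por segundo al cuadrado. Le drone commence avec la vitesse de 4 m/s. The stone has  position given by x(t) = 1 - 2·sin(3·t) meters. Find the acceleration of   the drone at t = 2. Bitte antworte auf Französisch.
En utilisant a(t) = -150·t^4 + 80·t^3 - 48·t^2 + 12·t + 8 et en substituant t = 2, nous trouvons a = -1920.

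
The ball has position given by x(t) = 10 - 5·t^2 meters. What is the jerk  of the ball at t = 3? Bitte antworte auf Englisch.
We must differentiate our position equation x(t) = 10 - 5·t^2 3 times. Taking d/dt of x(t), we find v(t) = -10·t. Differentiating velocity, we get acceleration: a(t) = -10. Differentiating acceleration, we get jerk: j(t) = 0. Using j(t) = 0 and substituting t = 3, we find j = 0.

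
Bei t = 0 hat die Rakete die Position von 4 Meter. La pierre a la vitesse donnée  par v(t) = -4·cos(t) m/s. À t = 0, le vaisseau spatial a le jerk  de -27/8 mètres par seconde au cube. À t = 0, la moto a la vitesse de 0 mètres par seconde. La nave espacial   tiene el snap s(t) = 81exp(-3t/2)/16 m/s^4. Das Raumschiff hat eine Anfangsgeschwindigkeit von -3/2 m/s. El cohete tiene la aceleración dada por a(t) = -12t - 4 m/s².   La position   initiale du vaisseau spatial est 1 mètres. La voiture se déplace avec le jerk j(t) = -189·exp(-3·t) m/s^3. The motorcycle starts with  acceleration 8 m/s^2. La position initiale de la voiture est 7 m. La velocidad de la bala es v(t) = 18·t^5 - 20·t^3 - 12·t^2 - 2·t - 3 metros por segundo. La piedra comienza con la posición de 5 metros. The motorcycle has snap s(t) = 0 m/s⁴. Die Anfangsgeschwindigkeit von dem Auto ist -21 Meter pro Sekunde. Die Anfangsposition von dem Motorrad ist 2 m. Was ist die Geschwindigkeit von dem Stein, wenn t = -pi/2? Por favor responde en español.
De la ecuación de la velocidad v(t) = -4·cos(t), sustituimos t = -pi/2 para obtener v = 0.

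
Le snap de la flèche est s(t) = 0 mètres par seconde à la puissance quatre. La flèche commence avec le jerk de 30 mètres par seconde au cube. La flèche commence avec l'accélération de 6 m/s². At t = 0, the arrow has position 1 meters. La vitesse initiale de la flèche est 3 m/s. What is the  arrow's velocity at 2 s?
To find the answer, we compute 3 integrals of s(t) = 0. The antiderivative of snap is jerk. Using j(0) = 30, we get j(t) = 30. Finding the integral of j(t) and using a(0) = 6: a(t) = 30·t + 6. Finding the antiderivative of a(t) and using v(0) = 3: v(t) = 15·t^2 + 6·t + 3. From the given velocity equation v(t) = 15·t^2 + 6·t + 3, we substitute t = 2 to get v = 75.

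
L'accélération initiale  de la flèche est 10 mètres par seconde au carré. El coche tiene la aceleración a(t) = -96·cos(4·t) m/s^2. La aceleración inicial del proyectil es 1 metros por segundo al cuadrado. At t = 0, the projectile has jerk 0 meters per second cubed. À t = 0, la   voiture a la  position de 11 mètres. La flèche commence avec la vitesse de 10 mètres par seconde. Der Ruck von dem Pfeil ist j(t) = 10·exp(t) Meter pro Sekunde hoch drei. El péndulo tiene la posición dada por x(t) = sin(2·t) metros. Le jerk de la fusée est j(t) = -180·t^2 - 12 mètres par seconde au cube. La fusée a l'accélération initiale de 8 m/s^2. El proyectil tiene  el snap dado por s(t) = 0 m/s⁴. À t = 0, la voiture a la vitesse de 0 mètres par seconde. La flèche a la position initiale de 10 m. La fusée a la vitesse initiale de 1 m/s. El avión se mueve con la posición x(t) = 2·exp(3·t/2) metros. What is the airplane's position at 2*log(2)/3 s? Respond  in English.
Using x(t) = 2·exp(3·t/2) and substituting t = 2*log(2)/3, we find x = 4.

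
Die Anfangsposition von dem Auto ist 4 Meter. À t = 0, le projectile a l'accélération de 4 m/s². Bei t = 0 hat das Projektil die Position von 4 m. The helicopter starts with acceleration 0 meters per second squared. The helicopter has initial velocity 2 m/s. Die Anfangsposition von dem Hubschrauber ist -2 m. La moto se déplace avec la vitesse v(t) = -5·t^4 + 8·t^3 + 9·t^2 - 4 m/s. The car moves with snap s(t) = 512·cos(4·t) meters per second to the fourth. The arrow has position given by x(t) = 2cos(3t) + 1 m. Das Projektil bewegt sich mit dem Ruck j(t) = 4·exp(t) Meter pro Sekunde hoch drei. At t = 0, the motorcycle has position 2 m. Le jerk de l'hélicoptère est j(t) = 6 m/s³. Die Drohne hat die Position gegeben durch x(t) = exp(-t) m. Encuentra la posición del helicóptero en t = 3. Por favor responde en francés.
En partant du jerk j(t) = 6, nous prenons 3 primitives. En intégrant le jerk et en utilisant la condition initiale a(0) = 0, nous obtenons a(t) = 6·t. La primitive de l'accélération, avec v(0) = 2, donne la vitesse: v(t) = 3·t^2 + 2. En prenant ∫v(t)dt et en appliquant x(0) = -2, nous trouvons x(t) = t^3 + 2·t - 2. En utilisant x(t) = t^3 + 2·t - 2 et en substituant t = 3, nous trouvons x = 31.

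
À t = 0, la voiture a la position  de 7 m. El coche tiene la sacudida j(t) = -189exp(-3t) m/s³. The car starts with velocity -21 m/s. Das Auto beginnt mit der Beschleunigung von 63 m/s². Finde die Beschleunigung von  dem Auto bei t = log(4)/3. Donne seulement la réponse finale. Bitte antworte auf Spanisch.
La aceleración en t = log(4)/3 es a = 63/4.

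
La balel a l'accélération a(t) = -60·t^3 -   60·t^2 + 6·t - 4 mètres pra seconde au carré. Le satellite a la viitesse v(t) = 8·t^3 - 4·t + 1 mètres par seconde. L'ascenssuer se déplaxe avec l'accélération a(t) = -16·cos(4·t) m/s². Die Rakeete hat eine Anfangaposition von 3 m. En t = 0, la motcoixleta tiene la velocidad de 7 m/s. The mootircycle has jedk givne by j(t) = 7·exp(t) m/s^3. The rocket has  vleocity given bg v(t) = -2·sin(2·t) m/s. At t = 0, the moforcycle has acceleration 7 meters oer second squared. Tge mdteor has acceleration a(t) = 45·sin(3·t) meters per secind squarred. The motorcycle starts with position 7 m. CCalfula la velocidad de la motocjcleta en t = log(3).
Necesitamos integrar nuestra ecuación de la sacudida j(t) = 7·exp(t) 2 veces. Integrando la sacudida y usando la condición inicial a(0) = 7, obtenemos a(t) = 7·exp(t). Integrando la aceleración y usando la condición inicial v(0) = 7, obtenemos v(t) = 7·exp(t). De la ecuación de la velocidad v(t) = 7·exp(t), sustituimos t = log(3) para obtener v = 21.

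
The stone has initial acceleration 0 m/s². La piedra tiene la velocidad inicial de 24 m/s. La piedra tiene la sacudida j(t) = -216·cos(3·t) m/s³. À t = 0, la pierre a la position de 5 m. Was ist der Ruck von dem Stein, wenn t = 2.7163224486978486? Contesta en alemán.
Aus der Gleichung für den Ruck j(t) = -216·cos(3·t), setzen wir t = 2.7163224486978486 ein und erhalten j = 62.7968547544774.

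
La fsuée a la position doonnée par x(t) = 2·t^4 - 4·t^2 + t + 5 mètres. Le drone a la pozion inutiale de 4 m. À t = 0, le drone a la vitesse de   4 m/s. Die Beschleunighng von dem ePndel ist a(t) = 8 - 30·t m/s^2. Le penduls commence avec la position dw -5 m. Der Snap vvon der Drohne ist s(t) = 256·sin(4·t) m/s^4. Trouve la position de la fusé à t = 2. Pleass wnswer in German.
Wir haben die Position x(t) = 2·t^4 - 4·t^2 + t + 5. Durch Einsetzen von t = 2: x(2) = 23.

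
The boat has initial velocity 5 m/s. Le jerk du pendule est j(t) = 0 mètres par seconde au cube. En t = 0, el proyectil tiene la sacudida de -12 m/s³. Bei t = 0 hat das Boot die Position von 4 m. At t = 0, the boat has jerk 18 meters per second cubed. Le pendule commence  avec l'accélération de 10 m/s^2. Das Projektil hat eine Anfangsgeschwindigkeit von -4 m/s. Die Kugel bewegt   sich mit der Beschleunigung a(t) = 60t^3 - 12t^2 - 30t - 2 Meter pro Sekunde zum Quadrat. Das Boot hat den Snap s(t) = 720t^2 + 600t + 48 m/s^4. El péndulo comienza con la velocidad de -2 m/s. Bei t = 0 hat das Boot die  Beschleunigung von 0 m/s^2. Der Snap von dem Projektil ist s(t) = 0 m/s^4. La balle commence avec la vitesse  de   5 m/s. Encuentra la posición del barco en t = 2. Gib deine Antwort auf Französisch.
Pour résoudre ceci, nous devons prendre 4 intégrales de notre équation du snap s(t) = 720·t^2 + 600·t + 48. En intégrant le snap et en utilisant la condition initiale j(0) = 18, nous obtenons j(t) = 240·t^3 + 300·t^2 + 48·t + 18. En prenant ∫j(t)dt et en appliquant a(0) = 0, nous trouvons a(t) = 2·t·(30·t^3 + 50·t^2 + 12·t + 9). La primitive de l'accélération, avec v(0) = 5, donne la vitesse: v(t) = 12·t^5 + 25·t^4 + 8·t^3 + 9·t^2 + 5. L'intégrale de la vitesse est la position. En utilisant x(0) = 4, nous obtenons x(t) = 2·t^6 + 5·t^5 + 2·t^4 + 3·t^3 + 5·t + 4. En utilisant x(t) = 2·t^6 + 5·t^5 + 2·t^4 + 3·t^3 + 5·t + 4 et en substituant t = 2, nous trouvons x = 358.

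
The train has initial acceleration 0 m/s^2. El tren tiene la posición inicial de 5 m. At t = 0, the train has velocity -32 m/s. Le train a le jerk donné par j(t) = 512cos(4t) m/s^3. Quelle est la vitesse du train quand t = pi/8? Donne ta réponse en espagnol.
Partiendo de la sacudida j(t) = 512·cos(4·t), tomamos 2 antiderivadas. La antiderivada de la sacudida, con a(0) = 0, da la aceleración: a(t) = 128·sin(4·t). La integral de la aceleración es la velocidad. Usando v(0) = -32, obtenemos v(t) = -32·cos(4·t). Tenemos la velocidad v(t) = -32·cos(4·t). Sustituyendo t = pi/8: v(pi/8) = 0.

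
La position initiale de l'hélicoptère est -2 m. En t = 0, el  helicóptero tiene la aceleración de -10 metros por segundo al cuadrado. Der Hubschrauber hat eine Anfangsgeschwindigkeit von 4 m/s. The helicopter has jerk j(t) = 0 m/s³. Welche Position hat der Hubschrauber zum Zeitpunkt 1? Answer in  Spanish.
Partiendo de la sacudida j(t) = 0, tomamos 3 integrales. Integrando la sacudida y usando la condición inicial a(0) = -10, obtenemos a(t) = -10. Integrando la aceleración y usando la condición inicial v(0) = 4, obtenemos v(t) = 4 - 10·t. La antiderivada de la velocidad, con x(0) = -2, da la posición: x(t) = -5·t^2 + 4·t - 2. De la ecuación de la posición x(t) = -5·t^2 + 4·t - 2, sustituimos t = 1 para obtener x = -3.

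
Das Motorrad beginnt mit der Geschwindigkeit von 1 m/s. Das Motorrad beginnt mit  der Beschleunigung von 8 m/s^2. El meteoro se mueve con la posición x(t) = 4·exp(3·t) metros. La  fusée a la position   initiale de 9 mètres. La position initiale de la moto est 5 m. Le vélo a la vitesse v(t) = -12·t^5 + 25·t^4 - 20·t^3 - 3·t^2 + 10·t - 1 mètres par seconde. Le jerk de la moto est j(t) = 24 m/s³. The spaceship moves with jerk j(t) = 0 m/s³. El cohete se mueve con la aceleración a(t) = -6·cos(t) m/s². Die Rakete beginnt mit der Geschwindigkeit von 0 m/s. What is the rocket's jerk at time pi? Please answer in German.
Um dies zu lösen, müssen wir 1 Ableitung unserer Gleichung für die Beschleunigung a(t) = -6·cos(t) nehmen. Die Ableitung von der Beschleunigung ergibt den Ruck: j(t) = 6·sin(t). Mit j(t) = 6·sin(t) und Einsetzen von t = pi, finden wir j = 0.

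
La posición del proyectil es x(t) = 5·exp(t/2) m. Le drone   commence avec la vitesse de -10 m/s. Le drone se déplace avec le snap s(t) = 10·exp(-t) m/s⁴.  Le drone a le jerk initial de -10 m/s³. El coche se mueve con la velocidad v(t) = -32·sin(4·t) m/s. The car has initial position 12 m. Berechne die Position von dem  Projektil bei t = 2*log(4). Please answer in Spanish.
Usando x(t) = 5·exp(t/2) y sustituyendo t = 2*log(4), encontramos x = 20.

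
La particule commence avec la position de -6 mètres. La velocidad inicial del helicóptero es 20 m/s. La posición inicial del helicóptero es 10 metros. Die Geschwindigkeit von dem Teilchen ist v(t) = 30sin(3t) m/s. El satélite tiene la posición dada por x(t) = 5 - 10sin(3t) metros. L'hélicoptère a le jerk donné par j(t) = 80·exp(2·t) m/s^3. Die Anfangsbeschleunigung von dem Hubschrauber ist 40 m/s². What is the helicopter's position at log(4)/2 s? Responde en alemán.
Wir müssen die Stammfunktion unserer Gleichung für den Ruck j(t) = 80·exp(2·t) 3-mal finden. Die Stammfunktion von dem Ruck, mit a(0) = 40, ergibt die Beschleunigung: a(t) = 40·exp(2·t). Mit ∫a(t)dt und Anwendung von v(0) = 20, finden wir v(t) = 20·exp(2·t). Durch Integration von der Geschwindigkeit und Verwendung der Anfangsbedingung x(0) = 10, erhalten wir x(t) = 10·exp(2·t). Mit x(t) = 10·exp(2·t) und Einsetzen von t = log(4)/2, finden wir x = 40.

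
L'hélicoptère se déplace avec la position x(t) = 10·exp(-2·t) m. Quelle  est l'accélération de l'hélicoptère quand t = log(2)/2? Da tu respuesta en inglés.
Starting from position x(t) = 10·exp(-2·t), we take 2 derivatives. Differentiating position, we get velocity: v(t) = -20·exp(-2·t). Taking d/dt of v(t), we find a(t) = 40·exp(-2·t). Using a(t) = 40·exp(-2·t) and substituting t = log(2)/2, we find a = 20.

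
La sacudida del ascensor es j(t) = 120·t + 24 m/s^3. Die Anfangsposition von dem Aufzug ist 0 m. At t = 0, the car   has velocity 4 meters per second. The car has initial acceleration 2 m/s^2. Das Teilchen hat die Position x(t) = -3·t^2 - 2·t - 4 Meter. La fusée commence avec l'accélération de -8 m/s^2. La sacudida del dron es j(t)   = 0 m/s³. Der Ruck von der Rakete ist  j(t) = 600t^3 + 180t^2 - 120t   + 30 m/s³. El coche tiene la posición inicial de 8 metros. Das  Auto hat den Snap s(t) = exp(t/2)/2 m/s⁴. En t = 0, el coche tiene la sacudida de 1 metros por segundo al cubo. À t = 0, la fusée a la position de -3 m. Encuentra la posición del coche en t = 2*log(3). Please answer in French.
En partant du snap s(t) = exp(t/2)/2, nous prenons 4 primitives. En intégrant le snap et en utilisant la condition initiale j(0) = 1, nous obtenons j(t) = exp(t/2). La primitive du jerk, avec a(0) = 2, donne l'accélération: a(t) = 2·exp(t/2). La primitive de l'accélération est la vitesse. En utilisant v(0) = 4, nous obtenons v(t) = 4·exp(t/2). La primitive de la vitesse est la position. En utilisant x(0) = 8, nous obtenons x(t) = 8·exp(t/2). En utilisant x(t) = 8·exp(t/2) et en substituant t = 2*log(3), nous trouvons x = 24.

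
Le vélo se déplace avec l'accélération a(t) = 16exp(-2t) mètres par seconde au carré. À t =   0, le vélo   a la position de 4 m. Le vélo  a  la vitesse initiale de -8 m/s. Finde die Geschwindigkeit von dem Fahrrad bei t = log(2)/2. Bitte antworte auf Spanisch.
Para resolver esto, necesitamos tomar 1 antiderivada de nuestra ecuación de la aceleración a(t) = 16·exp(-2·t). La antiderivada de la aceleración, con v(0) = -8, da la velocidad: v(t) = -8·exp(-2·t). De la ecuación de la velocidad v(t) = -8·exp(-2·t), sustituimos t = log(2)/2 para obtener v = -4.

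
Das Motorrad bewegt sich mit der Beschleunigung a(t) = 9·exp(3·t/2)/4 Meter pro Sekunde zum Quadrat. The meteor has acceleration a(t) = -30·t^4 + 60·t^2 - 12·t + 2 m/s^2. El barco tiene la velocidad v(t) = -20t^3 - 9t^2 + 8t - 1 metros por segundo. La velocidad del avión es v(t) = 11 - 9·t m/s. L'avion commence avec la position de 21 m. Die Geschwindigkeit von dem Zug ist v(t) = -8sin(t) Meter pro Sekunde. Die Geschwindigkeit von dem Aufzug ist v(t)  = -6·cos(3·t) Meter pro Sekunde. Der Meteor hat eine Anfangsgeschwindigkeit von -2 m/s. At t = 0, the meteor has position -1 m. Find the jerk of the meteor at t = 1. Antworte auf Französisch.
Nous devons dériver notre équation de l'accélération a(t) = -30·t^4 + 60·t^2 - 12·t + 2 1 fois. En dérivant l'accélération, nous obtenons le jerk: j(t) = -120·t^3 + 120·t - 12. En utilisant j(t) = -120·t^3 + 120·t - 12 et en substituant t = 1, nous trouvons j = -12.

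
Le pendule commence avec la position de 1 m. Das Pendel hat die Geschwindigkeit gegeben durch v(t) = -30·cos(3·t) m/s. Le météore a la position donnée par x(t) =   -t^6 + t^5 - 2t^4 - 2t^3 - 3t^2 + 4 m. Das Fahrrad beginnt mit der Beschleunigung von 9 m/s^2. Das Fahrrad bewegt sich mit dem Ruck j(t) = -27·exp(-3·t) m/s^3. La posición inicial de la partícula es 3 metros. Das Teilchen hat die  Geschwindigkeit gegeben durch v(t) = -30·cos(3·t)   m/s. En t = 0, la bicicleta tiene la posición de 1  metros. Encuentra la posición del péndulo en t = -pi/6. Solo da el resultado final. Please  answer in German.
x(-pi/6) = 11.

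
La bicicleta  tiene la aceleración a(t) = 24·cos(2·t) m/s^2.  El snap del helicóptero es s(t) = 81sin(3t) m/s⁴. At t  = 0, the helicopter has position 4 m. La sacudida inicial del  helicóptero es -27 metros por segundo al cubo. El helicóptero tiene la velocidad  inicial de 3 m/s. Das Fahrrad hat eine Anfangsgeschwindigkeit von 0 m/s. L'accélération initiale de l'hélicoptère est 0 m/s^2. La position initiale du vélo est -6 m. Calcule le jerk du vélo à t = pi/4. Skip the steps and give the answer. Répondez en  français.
Le jerk à t = pi/4 est j = -48.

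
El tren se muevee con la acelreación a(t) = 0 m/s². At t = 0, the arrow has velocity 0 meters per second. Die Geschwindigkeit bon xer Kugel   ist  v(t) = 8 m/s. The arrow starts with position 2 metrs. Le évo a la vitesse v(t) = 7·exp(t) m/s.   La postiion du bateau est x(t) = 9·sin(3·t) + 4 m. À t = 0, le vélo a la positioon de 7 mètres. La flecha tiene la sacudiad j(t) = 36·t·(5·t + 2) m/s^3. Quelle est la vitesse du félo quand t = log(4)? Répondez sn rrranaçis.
Nous avons la vitesse v(t) = 7·exp(t). En substituant t = log(4): v(log(4)) = 28.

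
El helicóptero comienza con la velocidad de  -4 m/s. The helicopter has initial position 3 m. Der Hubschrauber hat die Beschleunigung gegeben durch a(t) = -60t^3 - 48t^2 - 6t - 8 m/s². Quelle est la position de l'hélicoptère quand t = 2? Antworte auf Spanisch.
Debemos encontrar la antiderivada de nuestra ecuación de la aceleración a(t) = -60·t^3 - 48·t^2 - 6·t - 8 2 veces. La antiderivada de la aceleración, con v(0) = -4, da la velocidad: v(t) = -15·t^4 - 16·t^3 - 3·t^2 - 8·t - 4. Tomando ∫v(t)dt y aplicando x(0) = 3, encontramos x(t) = -3·t^5 - 4·t^4 - t^3 - 4·t^2 - 4·t + 3. De la ecuación de la posición x(t) = -3·t^5 - 4·t^4 - t^3 - 4·t^2 - 4·t + 3, sustituimos t = 2 para obtener x = -189.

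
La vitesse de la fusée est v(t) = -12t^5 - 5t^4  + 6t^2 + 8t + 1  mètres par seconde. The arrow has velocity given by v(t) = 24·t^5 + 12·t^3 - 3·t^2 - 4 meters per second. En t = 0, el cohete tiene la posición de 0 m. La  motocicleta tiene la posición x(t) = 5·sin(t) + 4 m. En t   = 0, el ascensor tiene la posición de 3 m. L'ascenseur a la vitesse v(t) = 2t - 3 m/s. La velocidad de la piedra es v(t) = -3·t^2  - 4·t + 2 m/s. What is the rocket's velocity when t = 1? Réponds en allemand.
Mit v(t) = -12·t^5 - 5·t^4 + 6·t^2 + 8·t + 1 und Einsetzen von t = 1, finden wir v = -2.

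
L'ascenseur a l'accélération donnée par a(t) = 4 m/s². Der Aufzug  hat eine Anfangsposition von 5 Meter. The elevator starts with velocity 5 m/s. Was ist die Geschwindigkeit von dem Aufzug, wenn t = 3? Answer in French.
Pour résoudre ceci, nous devons prendre 1 primitive de notre équation de l'accélération a(t) = 4. En intégrant l'accélération et en utilisant la condition initiale v(0) = 5, nous obtenons v(t) = 4·t + 5. Nous avons la vitesse v(t) = 4·t + 5. En substituant t = 3: v(3) = 17.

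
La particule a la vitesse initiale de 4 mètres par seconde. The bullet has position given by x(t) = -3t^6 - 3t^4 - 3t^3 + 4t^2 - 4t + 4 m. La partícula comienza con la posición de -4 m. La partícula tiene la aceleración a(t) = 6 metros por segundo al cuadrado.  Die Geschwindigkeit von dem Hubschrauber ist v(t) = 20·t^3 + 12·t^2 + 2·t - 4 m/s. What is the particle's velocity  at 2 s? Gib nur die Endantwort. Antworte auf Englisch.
The answer is 16.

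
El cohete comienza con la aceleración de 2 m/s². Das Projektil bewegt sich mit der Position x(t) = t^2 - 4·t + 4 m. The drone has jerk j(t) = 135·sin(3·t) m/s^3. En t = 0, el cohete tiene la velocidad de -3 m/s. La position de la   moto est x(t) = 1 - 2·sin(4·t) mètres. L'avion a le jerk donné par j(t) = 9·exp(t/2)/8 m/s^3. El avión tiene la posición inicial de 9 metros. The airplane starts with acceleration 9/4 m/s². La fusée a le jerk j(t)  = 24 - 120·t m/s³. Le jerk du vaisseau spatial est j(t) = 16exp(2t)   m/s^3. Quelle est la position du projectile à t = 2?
En utilisant x(t) = t^2 - 4·t + 4 et en substituant t = 2, nous trouvons x = 0.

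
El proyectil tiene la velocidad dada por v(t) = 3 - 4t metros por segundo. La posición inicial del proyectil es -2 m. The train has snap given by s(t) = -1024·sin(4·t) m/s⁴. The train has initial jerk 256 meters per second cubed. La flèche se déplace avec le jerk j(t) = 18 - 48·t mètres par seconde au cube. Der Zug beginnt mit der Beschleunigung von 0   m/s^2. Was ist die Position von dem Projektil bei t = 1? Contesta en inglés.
Starting from velocity v(t) = 3 - 4·t, we take 1 antiderivative. Taking ∫v(t)dt and applying x(0) = -2, we find x(t) = -2·t^2 + 3·t - 2. Using x(t) = -2·t^2 + 3·t - 2 and substituting t = 1, we find x = -1.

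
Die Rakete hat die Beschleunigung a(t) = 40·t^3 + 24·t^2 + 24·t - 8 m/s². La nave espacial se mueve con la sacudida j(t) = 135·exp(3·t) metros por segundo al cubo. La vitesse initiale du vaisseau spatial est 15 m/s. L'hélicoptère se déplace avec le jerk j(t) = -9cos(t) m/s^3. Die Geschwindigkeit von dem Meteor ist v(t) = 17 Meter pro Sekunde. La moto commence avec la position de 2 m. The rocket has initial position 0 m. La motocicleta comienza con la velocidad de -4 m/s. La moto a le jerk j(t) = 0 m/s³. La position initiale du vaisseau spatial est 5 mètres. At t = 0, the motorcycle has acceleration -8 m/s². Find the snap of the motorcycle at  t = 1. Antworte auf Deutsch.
Um dies zu lösen, müssen wir 1 Ableitung unserer Gleichung für den Ruck j(t) = 0 nehmen. Die Ableitung von dem Ruck ergibt den Snap: s(t) = 0. Aus der Gleichung für den Snap s(t) = 0, setzen wir t = 1 ein und erhalten s = 0.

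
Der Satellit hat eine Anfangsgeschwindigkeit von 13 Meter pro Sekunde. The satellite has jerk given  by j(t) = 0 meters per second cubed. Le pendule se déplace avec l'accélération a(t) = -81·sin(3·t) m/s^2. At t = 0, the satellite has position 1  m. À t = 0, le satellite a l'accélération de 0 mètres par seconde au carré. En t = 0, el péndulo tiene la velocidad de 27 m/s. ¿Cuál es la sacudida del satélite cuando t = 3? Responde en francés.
De l'équation du jerk j(t) = 0, nous substituons t = 3 pour obtenir j = 0.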